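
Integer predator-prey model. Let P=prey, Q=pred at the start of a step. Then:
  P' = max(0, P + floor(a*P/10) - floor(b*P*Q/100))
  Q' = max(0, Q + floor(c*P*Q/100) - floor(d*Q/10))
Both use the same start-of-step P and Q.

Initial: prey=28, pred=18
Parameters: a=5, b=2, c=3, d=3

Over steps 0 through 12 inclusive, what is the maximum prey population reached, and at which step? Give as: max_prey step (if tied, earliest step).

Step 1: prey: 28+14-10=32; pred: 18+15-5=28
Step 2: prey: 32+16-17=31; pred: 28+26-8=46
Step 3: prey: 31+15-28=18; pred: 46+42-13=75
Step 4: prey: 18+9-27=0; pred: 75+40-22=93
Step 5: prey: 0+0-0=0; pred: 93+0-27=66
Step 6: prey: 0+0-0=0; pred: 66+0-19=47
Step 7: prey: 0+0-0=0; pred: 47+0-14=33
Step 8: prey: 0+0-0=0; pred: 33+0-9=24
Step 9: prey: 0+0-0=0; pred: 24+0-7=17
Step 10: prey: 0+0-0=0; pred: 17+0-5=12
Step 11: prey: 0+0-0=0; pred: 12+0-3=9
Step 12: prey: 0+0-0=0; pred: 9+0-2=7
Max prey = 32 at step 1

Answer: 32 1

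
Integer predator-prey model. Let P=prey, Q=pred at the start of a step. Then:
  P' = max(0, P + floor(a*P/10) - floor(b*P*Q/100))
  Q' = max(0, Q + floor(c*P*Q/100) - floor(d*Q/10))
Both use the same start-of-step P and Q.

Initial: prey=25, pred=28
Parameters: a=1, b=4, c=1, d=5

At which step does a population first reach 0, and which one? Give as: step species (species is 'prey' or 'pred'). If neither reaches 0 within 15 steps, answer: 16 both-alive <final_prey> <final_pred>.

Answer: 1 prey

Derivation:
Step 1: prey: 25+2-28=0; pred: 28+7-14=21
First extinction: prey at step 1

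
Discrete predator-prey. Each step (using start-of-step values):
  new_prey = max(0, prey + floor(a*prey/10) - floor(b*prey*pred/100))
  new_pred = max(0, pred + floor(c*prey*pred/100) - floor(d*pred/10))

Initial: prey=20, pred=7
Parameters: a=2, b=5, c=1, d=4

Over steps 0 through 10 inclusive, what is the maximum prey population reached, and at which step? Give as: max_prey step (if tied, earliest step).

Step 1: prey: 20+4-7=17; pred: 7+1-2=6
Step 2: prey: 17+3-5=15; pred: 6+1-2=5
Step 3: prey: 15+3-3=15; pred: 5+0-2=3
Step 4: prey: 15+3-2=16; pred: 3+0-1=2
Step 5: prey: 16+3-1=18; pred: 2+0-0=2
Step 6: prey: 18+3-1=20; pred: 2+0-0=2
Step 7: prey: 20+4-2=22; pred: 2+0-0=2
Step 8: prey: 22+4-2=24; pred: 2+0-0=2
Step 9: prey: 24+4-2=26; pred: 2+0-0=2
Step 10: prey: 26+5-2=29; pred: 2+0-0=2
Max prey = 29 at step 10

Answer: 29 10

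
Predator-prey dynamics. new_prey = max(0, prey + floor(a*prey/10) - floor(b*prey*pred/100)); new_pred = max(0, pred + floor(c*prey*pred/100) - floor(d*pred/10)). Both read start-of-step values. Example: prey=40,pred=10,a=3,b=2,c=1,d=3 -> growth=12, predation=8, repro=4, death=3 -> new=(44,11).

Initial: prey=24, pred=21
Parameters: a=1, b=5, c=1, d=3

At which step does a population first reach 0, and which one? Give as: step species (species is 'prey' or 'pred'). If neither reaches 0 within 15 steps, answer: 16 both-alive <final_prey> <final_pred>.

Step 1: prey: 24+2-25=1; pred: 21+5-6=20
Step 2: prey: 1+0-1=0; pred: 20+0-6=14
First extinction: prey at step 2

Answer: 2 prey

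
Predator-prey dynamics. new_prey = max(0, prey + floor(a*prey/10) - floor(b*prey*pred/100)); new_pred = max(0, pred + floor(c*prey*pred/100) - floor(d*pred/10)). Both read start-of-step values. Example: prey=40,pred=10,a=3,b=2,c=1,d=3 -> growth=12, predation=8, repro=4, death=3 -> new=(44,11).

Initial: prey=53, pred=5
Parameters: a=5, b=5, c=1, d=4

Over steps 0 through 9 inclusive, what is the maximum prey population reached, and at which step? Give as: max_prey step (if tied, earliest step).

Step 1: prey: 53+26-13=66; pred: 5+2-2=5
Step 2: prey: 66+33-16=83; pred: 5+3-2=6
Step 3: prey: 83+41-24=100; pred: 6+4-2=8
Step 4: prey: 100+50-40=110; pred: 8+8-3=13
Step 5: prey: 110+55-71=94; pred: 13+14-5=22
Step 6: prey: 94+47-103=38; pred: 22+20-8=34
Step 7: prey: 38+19-64=0; pred: 34+12-13=33
Step 8: prey: 0+0-0=0; pred: 33+0-13=20
Step 9: prey: 0+0-0=0; pred: 20+0-8=12
Max prey = 110 at step 4

Answer: 110 4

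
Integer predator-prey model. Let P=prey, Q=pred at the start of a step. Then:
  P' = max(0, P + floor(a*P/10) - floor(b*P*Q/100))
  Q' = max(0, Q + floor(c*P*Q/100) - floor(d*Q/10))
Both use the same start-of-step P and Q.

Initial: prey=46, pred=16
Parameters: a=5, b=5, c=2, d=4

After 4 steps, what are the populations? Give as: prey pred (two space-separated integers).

Answer: 0 15

Derivation:
Step 1: prey: 46+23-36=33; pred: 16+14-6=24
Step 2: prey: 33+16-39=10; pred: 24+15-9=30
Step 3: prey: 10+5-15=0; pred: 30+6-12=24
Step 4: prey: 0+0-0=0; pred: 24+0-9=15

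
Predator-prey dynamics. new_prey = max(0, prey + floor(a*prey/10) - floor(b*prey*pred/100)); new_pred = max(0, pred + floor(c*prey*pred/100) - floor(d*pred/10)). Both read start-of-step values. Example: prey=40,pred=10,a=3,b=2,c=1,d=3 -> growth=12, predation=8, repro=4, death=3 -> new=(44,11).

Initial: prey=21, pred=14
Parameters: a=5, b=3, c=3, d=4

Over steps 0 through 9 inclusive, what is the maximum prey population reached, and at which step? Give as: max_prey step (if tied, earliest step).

Answer: 23 1

Derivation:
Step 1: prey: 21+10-8=23; pred: 14+8-5=17
Step 2: prey: 23+11-11=23; pred: 17+11-6=22
Step 3: prey: 23+11-15=19; pred: 22+15-8=29
Step 4: prey: 19+9-16=12; pred: 29+16-11=34
Step 5: prey: 12+6-12=6; pred: 34+12-13=33
Step 6: prey: 6+3-5=4; pred: 33+5-13=25
Step 7: prey: 4+2-3=3; pred: 25+3-10=18
Step 8: prey: 3+1-1=3; pred: 18+1-7=12
Step 9: prey: 3+1-1=3; pred: 12+1-4=9
Max prey = 23 at step 1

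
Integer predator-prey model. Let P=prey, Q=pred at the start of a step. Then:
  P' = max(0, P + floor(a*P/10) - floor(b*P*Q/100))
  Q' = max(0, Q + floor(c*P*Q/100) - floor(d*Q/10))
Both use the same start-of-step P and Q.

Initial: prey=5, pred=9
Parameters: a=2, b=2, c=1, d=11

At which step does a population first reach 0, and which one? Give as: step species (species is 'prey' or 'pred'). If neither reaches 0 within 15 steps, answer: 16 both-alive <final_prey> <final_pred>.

Answer: 1 pred

Derivation:
Step 1: prey: 5+1-0=6; pred: 9+0-9=0
First extinction: pred at step 1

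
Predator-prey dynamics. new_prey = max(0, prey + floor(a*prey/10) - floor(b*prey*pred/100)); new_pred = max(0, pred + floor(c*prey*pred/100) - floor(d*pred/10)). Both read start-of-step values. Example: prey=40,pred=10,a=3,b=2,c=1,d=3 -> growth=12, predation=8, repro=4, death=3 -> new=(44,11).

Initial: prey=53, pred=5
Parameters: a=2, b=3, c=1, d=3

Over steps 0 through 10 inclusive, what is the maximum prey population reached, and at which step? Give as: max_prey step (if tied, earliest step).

Answer: 57 2

Derivation:
Step 1: prey: 53+10-7=56; pred: 5+2-1=6
Step 2: prey: 56+11-10=57; pred: 6+3-1=8
Step 3: prey: 57+11-13=55; pred: 8+4-2=10
Step 4: prey: 55+11-16=50; pred: 10+5-3=12
Step 5: prey: 50+10-18=42; pred: 12+6-3=15
Step 6: prey: 42+8-18=32; pred: 15+6-4=17
Step 7: prey: 32+6-16=22; pred: 17+5-5=17
Step 8: prey: 22+4-11=15; pred: 17+3-5=15
Step 9: prey: 15+3-6=12; pred: 15+2-4=13
Step 10: prey: 12+2-4=10; pred: 13+1-3=11
Max prey = 57 at step 2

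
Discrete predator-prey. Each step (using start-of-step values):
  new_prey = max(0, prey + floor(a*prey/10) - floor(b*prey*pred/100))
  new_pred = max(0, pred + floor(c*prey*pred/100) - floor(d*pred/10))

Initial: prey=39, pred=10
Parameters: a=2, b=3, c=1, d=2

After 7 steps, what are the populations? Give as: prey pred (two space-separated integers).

Answer: 10 13

Derivation:
Step 1: prey: 39+7-11=35; pred: 10+3-2=11
Step 2: prey: 35+7-11=31; pred: 11+3-2=12
Step 3: prey: 31+6-11=26; pred: 12+3-2=13
Step 4: prey: 26+5-10=21; pred: 13+3-2=14
Step 5: prey: 21+4-8=17; pred: 14+2-2=14
Step 6: prey: 17+3-7=13; pred: 14+2-2=14
Step 7: prey: 13+2-5=10; pred: 14+1-2=13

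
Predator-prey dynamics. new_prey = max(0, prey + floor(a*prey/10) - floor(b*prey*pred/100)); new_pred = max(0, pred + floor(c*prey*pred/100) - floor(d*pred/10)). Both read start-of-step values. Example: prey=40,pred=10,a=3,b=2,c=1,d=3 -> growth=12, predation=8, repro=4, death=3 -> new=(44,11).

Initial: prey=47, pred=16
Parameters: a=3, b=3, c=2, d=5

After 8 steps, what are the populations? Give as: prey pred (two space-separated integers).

Answer: 2 2

Derivation:
Step 1: prey: 47+14-22=39; pred: 16+15-8=23
Step 2: prey: 39+11-26=24; pred: 23+17-11=29
Step 3: prey: 24+7-20=11; pred: 29+13-14=28
Step 4: prey: 11+3-9=5; pred: 28+6-14=20
Step 5: prey: 5+1-3=3; pred: 20+2-10=12
Step 6: prey: 3+0-1=2; pred: 12+0-6=6
Step 7: prey: 2+0-0=2; pred: 6+0-3=3
Step 8: prey: 2+0-0=2; pred: 3+0-1=2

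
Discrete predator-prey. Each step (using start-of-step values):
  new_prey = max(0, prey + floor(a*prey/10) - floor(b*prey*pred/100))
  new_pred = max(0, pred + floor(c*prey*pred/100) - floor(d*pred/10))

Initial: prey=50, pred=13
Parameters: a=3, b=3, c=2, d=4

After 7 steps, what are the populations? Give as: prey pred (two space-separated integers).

Answer: 1 8

Derivation:
Step 1: prey: 50+15-19=46; pred: 13+13-5=21
Step 2: prey: 46+13-28=31; pred: 21+19-8=32
Step 3: prey: 31+9-29=11; pred: 32+19-12=39
Step 4: prey: 11+3-12=2; pred: 39+8-15=32
Step 5: prey: 2+0-1=1; pred: 32+1-12=21
Step 6: prey: 1+0-0=1; pred: 21+0-8=13
Step 7: prey: 1+0-0=1; pred: 13+0-5=8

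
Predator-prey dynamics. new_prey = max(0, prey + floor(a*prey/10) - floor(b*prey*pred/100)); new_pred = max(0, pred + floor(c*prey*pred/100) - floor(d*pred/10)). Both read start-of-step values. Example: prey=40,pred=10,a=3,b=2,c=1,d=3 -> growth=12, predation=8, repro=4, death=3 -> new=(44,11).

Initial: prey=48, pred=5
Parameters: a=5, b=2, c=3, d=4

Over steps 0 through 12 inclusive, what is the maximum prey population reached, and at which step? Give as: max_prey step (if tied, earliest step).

Step 1: prey: 48+24-4=68; pred: 5+7-2=10
Step 2: prey: 68+34-13=89; pred: 10+20-4=26
Step 3: prey: 89+44-46=87; pred: 26+69-10=85
Step 4: prey: 87+43-147=0; pred: 85+221-34=272
Step 5: prey: 0+0-0=0; pred: 272+0-108=164
Step 6: prey: 0+0-0=0; pred: 164+0-65=99
Step 7: prey: 0+0-0=0; pred: 99+0-39=60
Step 8: prey: 0+0-0=0; pred: 60+0-24=36
Step 9: prey: 0+0-0=0; pred: 36+0-14=22
Step 10: prey: 0+0-0=0; pred: 22+0-8=14
Step 11: prey: 0+0-0=0; pred: 14+0-5=9
Step 12: prey: 0+0-0=0; pred: 9+0-3=6
Max prey = 89 at step 2

Answer: 89 2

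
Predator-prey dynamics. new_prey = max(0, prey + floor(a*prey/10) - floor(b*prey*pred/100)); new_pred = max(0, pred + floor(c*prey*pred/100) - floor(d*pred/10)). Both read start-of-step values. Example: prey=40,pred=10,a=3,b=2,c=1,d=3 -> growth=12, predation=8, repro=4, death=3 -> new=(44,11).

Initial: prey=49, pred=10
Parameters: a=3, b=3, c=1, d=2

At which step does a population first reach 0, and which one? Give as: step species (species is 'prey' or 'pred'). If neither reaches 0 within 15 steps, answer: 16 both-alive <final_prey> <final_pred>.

Answer: 16 both-alive 5 6

Derivation:
Step 1: prey: 49+14-14=49; pred: 10+4-2=12
Step 2: prey: 49+14-17=46; pred: 12+5-2=15
Step 3: prey: 46+13-20=39; pred: 15+6-3=18
Step 4: prey: 39+11-21=29; pred: 18+7-3=22
Step 5: prey: 29+8-19=18; pred: 22+6-4=24
Step 6: prey: 18+5-12=11; pred: 24+4-4=24
Step 7: prey: 11+3-7=7; pred: 24+2-4=22
Step 8: prey: 7+2-4=5; pred: 22+1-4=19
Step 9: prey: 5+1-2=4; pred: 19+0-3=16
Step 10: prey: 4+1-1=4; pred: 16+0-3=13
Step 11: prey: 4+1-1=4; pred: 13+0-2=11
Step 12: prey: 4+1-1=4; pred: 11+0-2=9
Step 13: prey: 4+1-1=4; pred: 9+0-1=8
Step 14: prey: 4+1-0=5; pred: 8+0-1=7
Step 15: prey: 5+1-1=5; pred: 7+0-1=6
No extinction within 15 steps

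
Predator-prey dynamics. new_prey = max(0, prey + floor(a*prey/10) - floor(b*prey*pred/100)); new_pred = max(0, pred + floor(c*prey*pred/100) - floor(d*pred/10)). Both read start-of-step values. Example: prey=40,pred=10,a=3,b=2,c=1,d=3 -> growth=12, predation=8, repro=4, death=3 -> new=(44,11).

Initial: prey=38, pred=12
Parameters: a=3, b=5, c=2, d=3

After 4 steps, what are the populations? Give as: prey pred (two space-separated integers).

Step 1: prey: 38+11-22=27; pred: 12+9-3=18
Step 2: prey: 27+8-24=11; pred: 18+9-5=22
Step 3: prey: 11+3-12=2; pred: 22+4-6=20
Step 4: prey: 2+0-2=0; pred: 20+0-6=14

Answer: 0 14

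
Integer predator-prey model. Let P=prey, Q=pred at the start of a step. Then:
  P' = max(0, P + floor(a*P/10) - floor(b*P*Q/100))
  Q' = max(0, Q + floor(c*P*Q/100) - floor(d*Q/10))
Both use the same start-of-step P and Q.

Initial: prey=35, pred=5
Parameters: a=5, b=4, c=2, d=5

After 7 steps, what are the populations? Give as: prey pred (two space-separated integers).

Step 1: prey: 35+17-7=45; pred: 5+3-2=6
Step 2: prey: 45+22-10=57; pred: 6+5-3=8
Step 3: prey: 57+28-18=67; pred: 8+9-4=13
Step 4: prey: 67+33-34=66; pred: 13+17-6=24
Step 5: prey: 66+33-63=36; pred: 24+31-12=43
Step 6: prey: 36+18-61=0; pred: 43+30-21=52
Step 7: prey: 0+0-0=0; pred: 52+0-26=26

Answer: 0 26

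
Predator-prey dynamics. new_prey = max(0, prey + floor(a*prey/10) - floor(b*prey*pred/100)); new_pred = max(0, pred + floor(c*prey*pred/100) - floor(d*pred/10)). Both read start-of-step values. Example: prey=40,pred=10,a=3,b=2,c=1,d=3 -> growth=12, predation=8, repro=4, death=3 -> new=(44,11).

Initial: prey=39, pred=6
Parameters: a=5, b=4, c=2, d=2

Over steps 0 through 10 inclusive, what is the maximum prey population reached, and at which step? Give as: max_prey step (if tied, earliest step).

Step 1: prey: 39+19-9=49; pred: 6+4-1=9
Step 2: prey: 49+24-17=56; pred: 9+8-1=16
Step 3: prey: 56+28-35=49; pred: 16+17-3=30
Step 4: prey: 49+24-58=15; pred: 30+29-6=53
Step 5: prey: 15+7-31=0; pred: 53+15-10=58
Step 6: prey: 0+0-0=0; pred: 58+0-11=47
Step 7: prey: 0+0-0=0; pred: 47+0-9=38
Step 8: prey: 0+0-0=0; pred: 38+0-7=31
Step 9: prey: 0+0-0=0; pred: 31+0-6=25
Step 10: prey: 0+0-0=0; pred: 25+0-5=20
Max prey = 56 at step 2

Answer: 56 2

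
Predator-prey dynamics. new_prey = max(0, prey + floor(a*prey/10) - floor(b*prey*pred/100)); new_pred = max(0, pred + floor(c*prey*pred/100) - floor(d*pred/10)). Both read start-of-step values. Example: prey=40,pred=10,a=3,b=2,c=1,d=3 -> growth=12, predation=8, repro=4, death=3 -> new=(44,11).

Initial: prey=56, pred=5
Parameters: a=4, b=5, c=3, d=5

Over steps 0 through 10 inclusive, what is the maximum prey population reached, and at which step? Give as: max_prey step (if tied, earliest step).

Step 1: prey: 56+22-14=64; pred: 5+8-2=11
Step 2: prey: 64+25-35=54; pred: 11+21-5=27
Step 3: prey: 54+21-72=3; pred: 27+43-13=57
Step 4: prey: 3+1-8=0; pred: 57+5-28=34
Step 5: prey: 0+0-0=0; pred: 34+0-17=17
Step 6: prey: 0+0-0=0; pred: 17+0-8=9
Step 7: prey: 0+0-0=0; pred: 9+0-4=5
Step 8: prey: 0+0-0=0; pred: 5+0-2=3
Step 9: prey: 0+0-0=0; pred: 3+0-1=2
Step 10: prey: 0+0-0=0; pred: 2+0-1=1
Max prey = 64 at step 1

Answer: 64 1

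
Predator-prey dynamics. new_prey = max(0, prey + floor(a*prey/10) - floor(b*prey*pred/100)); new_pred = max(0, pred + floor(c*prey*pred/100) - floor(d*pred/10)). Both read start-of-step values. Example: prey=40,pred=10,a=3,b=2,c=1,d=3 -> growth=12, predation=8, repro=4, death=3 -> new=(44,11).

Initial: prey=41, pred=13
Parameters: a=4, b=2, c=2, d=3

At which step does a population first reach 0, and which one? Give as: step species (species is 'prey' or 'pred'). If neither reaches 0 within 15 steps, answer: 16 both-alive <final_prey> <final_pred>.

Step 1: prey: 41+16-10=47; pred: 13+10-3=20
Step 2: prey: 47+18-18=47; pred: 20+18-6=32
Step 3: prey: 47+18-30=35; pred: 32+30-9=53
Step 4: prey: 35+14-37=12; pred: 53+37-15=75
Step 5: prey: 12+4-18=0; pred: 75+18-22=71
First extinction: prey at step 5

Answer: 5 prey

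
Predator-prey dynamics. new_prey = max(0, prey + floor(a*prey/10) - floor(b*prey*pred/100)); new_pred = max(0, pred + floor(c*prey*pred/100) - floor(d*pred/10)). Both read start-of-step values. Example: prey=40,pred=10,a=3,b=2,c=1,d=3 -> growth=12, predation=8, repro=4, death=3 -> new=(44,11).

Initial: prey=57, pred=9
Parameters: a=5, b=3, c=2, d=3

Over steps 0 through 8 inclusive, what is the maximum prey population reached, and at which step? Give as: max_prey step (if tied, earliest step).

Step 1: prey: 57+28-15=70; pred: 9+10-2=17
Step 2: prey: 70+35-35=70; pred: 17+23-5=35
Step 3: prey: 70+35-73=32; pred: 35+49-10=74
Step 4: prey: 32+16-71=0; pred: 74+47-22=99
Step 5: prey: 0+0-0=0; pred: 99+0-29=70
Step 6: prey: 0+0-0=0; pred: 70+0-21=49
Step 7: prey: 0+0-0=0; pred: 49+0-14=35
Step 8: prey: 0+0-0=0; pred: 35+0-10=25
Max prey = 70 at step 1

Answer: 70 1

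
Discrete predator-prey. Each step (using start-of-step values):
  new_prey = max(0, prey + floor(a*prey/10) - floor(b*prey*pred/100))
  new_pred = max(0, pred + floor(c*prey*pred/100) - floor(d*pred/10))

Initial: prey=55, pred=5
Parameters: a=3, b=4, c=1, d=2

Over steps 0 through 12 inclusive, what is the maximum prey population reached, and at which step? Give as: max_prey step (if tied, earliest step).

Answer: 64 2

Derivation:
Step 1: prey: 55+16-11=60; pred: 5+2-1=6
Step 2: prey: 60+18-14=64; pred: 6+3-1=8
Step 3: prey: 64+19-20=63; pred: 8+5-1=12
Step 4: prey: 63+18-30=51; pred: 12+7-2=17
Step 5: prey: 51+15-34=32; pred: 17+8-3=22
Step 6: prey: 32+9-28=13; pred: 22+7-4=25
Step 7: prey: 13+3-13=3; pred: 25+3-5=23
Step 8: prey: 3+0-2=1; pred: 23+0-4=19
Step 9: prey: 1+0-0=1; pred: 19+0-3=16
Step 10: prey: 1+0-0=1; pred: 16+0-3=13
Step 11: prey: 1+0-0=1; pred: 13+0-2=11
Step 12: prey: 1+0-0=1; pred: 11+0-2=9
Max prey = 64 at step 2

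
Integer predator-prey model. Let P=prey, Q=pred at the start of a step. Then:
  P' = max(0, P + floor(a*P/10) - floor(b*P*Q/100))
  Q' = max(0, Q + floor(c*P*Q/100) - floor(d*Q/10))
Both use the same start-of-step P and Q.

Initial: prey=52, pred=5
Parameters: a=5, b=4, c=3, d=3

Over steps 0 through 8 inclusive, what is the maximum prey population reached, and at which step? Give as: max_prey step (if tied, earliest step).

Answer: 73 2

Derivation:
Step 1: prey: 52+26-10=68; pred: 5+7-1=11
Step 2: prey: 68+34-29=73; pred: 11+22-3=30
Step 3: prey: 73+36-87=22; pred: 30+65-9=86
Step 4: prey: 22+11-75=0; pred: 86+56-25=117
Step 5: prey: 0+0-0=0; pred: 117+0-35=82
Step 6: prey: 0+0-0=0; pred: 82+0-24=58
Step 7: prey: 0+0-0=0; pred: 58+0-17=41
Step 8: prey: 0+0-0=0; pred: 41+0-12=29
Max prey = 73 at step 2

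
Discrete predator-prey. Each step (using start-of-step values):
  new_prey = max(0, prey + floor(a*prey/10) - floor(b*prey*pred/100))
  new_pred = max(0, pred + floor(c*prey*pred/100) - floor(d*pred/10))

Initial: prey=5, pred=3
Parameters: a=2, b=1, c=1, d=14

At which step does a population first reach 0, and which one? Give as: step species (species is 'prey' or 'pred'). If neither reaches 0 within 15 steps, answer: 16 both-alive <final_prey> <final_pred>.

Answer: 1 pred

Derivation:
Step 1: prey: 5+1-0=6; pred: 3+0-4=0
First extinction: pred at step 1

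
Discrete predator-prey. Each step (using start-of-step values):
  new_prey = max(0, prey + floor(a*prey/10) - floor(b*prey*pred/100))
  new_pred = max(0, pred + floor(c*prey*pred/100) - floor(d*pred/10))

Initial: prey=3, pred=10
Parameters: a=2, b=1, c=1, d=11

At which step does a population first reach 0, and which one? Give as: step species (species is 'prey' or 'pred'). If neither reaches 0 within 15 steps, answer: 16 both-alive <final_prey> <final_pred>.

Step 1: prey: 3+0-0=3; pred: 10+0-11=0
First extinction: pred at step 1

Answer: 1 pred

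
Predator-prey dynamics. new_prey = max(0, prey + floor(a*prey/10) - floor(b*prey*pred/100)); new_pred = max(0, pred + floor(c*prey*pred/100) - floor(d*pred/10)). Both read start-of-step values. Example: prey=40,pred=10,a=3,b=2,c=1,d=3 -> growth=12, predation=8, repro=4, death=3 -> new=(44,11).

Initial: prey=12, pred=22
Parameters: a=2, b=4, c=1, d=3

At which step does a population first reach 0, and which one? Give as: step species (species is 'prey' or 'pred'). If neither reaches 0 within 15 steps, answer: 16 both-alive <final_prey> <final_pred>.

Step 1: prey: 12+2-10=4; pred: 22+2-6=18
Step 2: prey: 4+0-2=2; pred: 18+0-5=13
Step 3: prey: 2+0-1=1; pred: 13+0-3=10
Step 4: prey: 1+0-0=1; pred: 10+0-3=7
Step 5: prey: 1+0-0=1; pred: 7+0-2=5
Step 6: prey: 1+0-0=1; pred: 5+0-1=4
Step 7: prey: 1+0-0=1; pred: 4+0-1=3
Step 8: prey: 1+0-0=1; pred: 3+0-0=3
Steps 9-15: state stable at prey=1, pred=3 (no change)
No extinction within 15 steps

Answer: 16 both-alive 1 3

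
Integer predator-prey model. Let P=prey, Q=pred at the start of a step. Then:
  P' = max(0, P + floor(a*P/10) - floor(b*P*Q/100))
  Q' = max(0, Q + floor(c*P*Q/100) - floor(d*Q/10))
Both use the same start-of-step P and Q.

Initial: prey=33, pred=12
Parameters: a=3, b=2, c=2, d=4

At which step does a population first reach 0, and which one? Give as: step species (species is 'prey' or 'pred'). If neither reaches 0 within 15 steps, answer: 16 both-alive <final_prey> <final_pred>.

Answer: 16 both-alive 11 2

Derivation:
Step 1: prey: 33+9-7=35; pred: 12+7-4=15
Step 2: prey: 35+10-10=35; pred: 15+10-6=19
Step 3: prey: 35+10-13=32; pred: 19+13-7=25
Step 4: prey: 32+9-16=25; pred: 25+16-10=31
Step 5: prey: 25+7-15=17; pred: 31+15-12=34
Step 6: prey: 17+5-11=11; pred: 34+11-13=32
Step 7: prey: 11+3-7=7; pred: 32+7-12=27
Step 8: prey: 7+2-3=6; pred: 27+3-10=20
Step 9: prey: 6+1-2=5; pred: 20+2-8=14
Step 10: prey: 5+1-1=5; pred: 14+1-5=10
Step 11: prey: 5+1-1=5; pred: 10+1-4=7
Step 12: prey: 5+1-0=6; pred: 7+0-2=5
Step 13: prey: 6+1-0=7; pred: 5+0-2=3
Step 14: prey: 7+2-0=9; pred: 3+0-1=2
Step 15: prey: 9+2-0=11; pred: 2+0-0=2
No extinction within 15 steps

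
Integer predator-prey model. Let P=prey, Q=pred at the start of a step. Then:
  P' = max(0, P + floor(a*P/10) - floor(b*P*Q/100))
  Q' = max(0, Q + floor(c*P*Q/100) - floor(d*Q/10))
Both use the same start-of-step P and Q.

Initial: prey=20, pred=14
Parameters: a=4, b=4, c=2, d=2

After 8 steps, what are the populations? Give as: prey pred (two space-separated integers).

Answer: 3 9

Derivation:
Step 1: prey: 20+8-11=17; pred: 14+5-2=17
Step 2: prey: 17+6-11=12; pred: 17+5-3=19
Step 3: prey: 12+4-9=7; pred: 19+4-3=20
Step 4: prey: 7+2-5=4; pred: 20+2-4=18
Step 5: prey: 4+1-2=3; pred: 18+1-3=16
Step 6: prey: 3+1-1=3; pred: 16+0-3=13
Step 7: prey: 3+1-1=3; pred: 13+0-2=11
Step 8: prey: 3+1-1=3; pred: 11+0-2=9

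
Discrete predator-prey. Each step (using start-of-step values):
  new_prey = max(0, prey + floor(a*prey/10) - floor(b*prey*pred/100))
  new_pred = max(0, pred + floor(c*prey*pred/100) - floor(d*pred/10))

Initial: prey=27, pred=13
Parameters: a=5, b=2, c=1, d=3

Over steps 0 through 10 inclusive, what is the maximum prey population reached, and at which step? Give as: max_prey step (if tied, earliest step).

Answer: 72 6

Derivation:
Step 1: prey: 27+13-7=33; pred: 13+3-3=13
Step 2: prey: 33+16-8=41; pred: 13+4-3=14
Step 3: prey: 41+20-11=50; pred: 14+5-4=15
Step 4: prey: 50+25-15=60; pred: 15+7-4=18
Step 5: prey: 60+30-21=69; pred: 18+10-5=23
Step 6: prey: 69+34-31=72; pred: 23+15-6=32
Step 7: prey: 72+36-46=62; pred: 32+23-9=46
Step 8: prey: 62+31-57=36; pred: 46+28-13=61
Step 9: prey: 36+18-43=11; pred: 61+21-18=64
Step 10: prey: 11+5-14=2; pred: 64+7-19=52
Max prey = 72 at step 6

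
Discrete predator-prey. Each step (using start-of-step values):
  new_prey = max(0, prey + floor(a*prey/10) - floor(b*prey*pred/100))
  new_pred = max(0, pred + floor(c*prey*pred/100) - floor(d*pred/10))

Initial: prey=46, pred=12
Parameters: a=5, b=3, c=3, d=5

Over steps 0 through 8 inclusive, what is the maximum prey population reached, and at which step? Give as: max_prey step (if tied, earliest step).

Answer: 53 1

Derivation:
Step 1: prey: 46+23-16=53; pred: 12+16-6=22
Step 2: prey: 53+26-34=45; pred: 22+34-11=45
Step 3: prey: 45+22-60=7; pred: 45+60-22=83
Step 4: prey: 7+3-17=0; pred: 83+17-41=59
Step 5: prey: 0+0-0=0; pred: 59+0-29=30
Step 6: prey: 0+0-0=0; pred: 30+0-15=15
Step 7: prey: 0+0-0=0; pred: 15+0-7=8
Step 8: prey: 0+0-0=0; pred: 8+0-4=4
Max prey = 53 at step 1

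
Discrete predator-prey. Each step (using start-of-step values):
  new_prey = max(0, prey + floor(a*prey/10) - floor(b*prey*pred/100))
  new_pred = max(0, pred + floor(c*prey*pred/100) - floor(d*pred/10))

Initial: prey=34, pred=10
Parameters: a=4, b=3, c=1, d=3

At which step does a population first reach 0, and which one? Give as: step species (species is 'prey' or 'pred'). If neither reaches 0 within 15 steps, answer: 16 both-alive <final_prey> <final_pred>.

Answer: 16 both-alive 10 8

Derivation:
Step 1: prey: 34+13-10=37; pred: 10+3-3=10
Step 2: prey: 37+14-11=40; pred: 10+3-3=10
Step 3: prey: 40+16-12=44; pred: 10+4-3=11
Step 4: prey: 44+17-14=47; pred: 11+4-3=12
Step 5: prey: 47+18-16=49; pred: 12+5-3=14
Step 6: prey: 49+19-20=48; pred: 14+6-4=16
Step 7: prey: 48+19-23=44; pred: 16+7-4=19
Step 8: prey: 44+17-25=36; pred: 19+8-5=22
Step 9: prey: 36+14-23=27; pred: 22+7-6=23
Step 10: prey: 27+10-18=19; pred: 23+6-6=23
Step 11: prey: 19+7-13=13; pred: 23+4-6=21
Step 12: prey: 13+5-8=10; pred: 21+2-6=17
Step 13: prey: 10+4-5=9; pred: 17+1-5=13
Step 14: prey: 9+3-3=9; pred: 13+1-3=11
Step 15: prey: 9+3-2=10; pred: 11+0-3=8
No extinction within 15 steps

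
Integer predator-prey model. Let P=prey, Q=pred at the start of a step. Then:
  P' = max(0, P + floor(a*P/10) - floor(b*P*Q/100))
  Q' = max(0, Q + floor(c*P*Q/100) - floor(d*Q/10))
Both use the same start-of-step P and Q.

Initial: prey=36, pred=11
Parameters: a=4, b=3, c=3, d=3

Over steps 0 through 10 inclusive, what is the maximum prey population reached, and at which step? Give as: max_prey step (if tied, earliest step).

Step 1: prey: 36+14-11=39; pred: 11+11-3=19
Step 2: prey: 39+15-22=32; pred: 19+22-5=36
Step 3: prey: 32+12-34=10; pred: 36+34-10=60
Step 4: prey: 10+4-18=0; pred: 60+18-18=60
Step 5: prey: 0+0-0=0; pred: 60+0-18=42
Step 6: prey: 0+0-0=0; pred: 42+0-12=30
Step 7: prey: 0+0-0=0; pred: 30+0-9=21
Step 8: prey: 0+0-0=0; pred: 21+0-6=15
Step 9: prey: 0+0-0=0; pred: 15+0-4=11
Step 10: prey: 0+0-0=0; pred: 11+0-3=8
Max prey = 39 at step 1

Answer: 39 1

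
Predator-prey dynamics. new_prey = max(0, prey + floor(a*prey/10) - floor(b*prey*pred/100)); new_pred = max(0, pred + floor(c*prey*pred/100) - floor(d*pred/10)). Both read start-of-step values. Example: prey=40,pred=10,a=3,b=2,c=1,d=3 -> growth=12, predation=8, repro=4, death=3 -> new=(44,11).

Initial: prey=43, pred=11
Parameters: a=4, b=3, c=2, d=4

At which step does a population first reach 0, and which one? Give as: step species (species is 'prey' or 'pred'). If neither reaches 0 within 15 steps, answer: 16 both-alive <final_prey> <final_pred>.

Answer: 16 both-alive 1 2

Derivation:
Step 1: prey: 43+17-14=46; pred: 11+9-4=16
Step 2: prey: 46+18-22=42; pred: 16+14-6=24
Step 3: prey: 42+16-30=28; pred: 24+20-9=35
Step 4: prey: 28+11-29=10; pred: 35+19-14=40
Step 5: prey: 10+4-12=2; pred: 40+8-16=32
Step 6: prey: 2+0-1=1; pred: 32+1-12=21
Step 7: prey: 1+0-0=1; pred: 21+0-8=13
Step 8: prey: 1+0-0=1; pred: 13+0-5=8
Step 9: prey: 1+0-0=1; pred: 8+0-3=5
Step 10: prey: 1+0-0=1; pred: 5+0-2=3
Step 11: prey: 1+0-0=1; pred: 3+0-1=2
Step 12: prey: 1+0-0=1; pred: 2+0-0=2
Steps 13-15: state stable at prey=1, pred=2 (no change)
No extinction within 15 steps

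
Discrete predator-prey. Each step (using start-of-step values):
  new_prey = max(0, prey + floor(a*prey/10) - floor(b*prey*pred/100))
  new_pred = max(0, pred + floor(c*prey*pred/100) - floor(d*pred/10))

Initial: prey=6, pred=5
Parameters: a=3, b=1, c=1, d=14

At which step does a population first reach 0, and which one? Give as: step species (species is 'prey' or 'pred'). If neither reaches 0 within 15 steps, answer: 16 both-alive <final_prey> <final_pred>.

Answer: 1 pred

Derivation:
Step 1: prey: 6+1-0=7; pred: 5+0-7=0
First extinction: pred at step 1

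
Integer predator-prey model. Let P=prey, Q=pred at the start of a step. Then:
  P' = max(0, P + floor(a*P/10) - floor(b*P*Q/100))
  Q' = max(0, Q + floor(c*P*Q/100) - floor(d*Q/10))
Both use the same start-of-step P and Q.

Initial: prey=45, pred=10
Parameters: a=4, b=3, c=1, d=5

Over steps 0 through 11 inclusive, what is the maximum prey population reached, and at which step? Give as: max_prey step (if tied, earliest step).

Answer: 76 6

Derivation:
Step 1: prey: 45+18-13=50; pred: 10+4-5=9
Step 2: prey: 50+20-13=57; pred: 9+4-4=9
Step 3: prey: 57+22-15=64; pred: 9+5-4=10
Step 4: prey: 64+25-19=70; pred: 10+6-5=11
Step 5: prey: 70+28-23=75; pred: 11+7-5=13
Step 6: prey: 75+30-29=76; pred: 13+9-6=16
Step 7: prey: 76+30-36=70; pred: 16+12-8=20
Step 8: prey: 70+28-42=56; pred: 20+14-10=24
Step 9: prey: 56+22-40=38; pred: 24+13-12=25
Step 10: prey: 38+15-28=25; pred: 25+9-12=22
Step 11: prey: 25+10-16=19; pred: 22+5-11=16
Max prey = 76 at step 6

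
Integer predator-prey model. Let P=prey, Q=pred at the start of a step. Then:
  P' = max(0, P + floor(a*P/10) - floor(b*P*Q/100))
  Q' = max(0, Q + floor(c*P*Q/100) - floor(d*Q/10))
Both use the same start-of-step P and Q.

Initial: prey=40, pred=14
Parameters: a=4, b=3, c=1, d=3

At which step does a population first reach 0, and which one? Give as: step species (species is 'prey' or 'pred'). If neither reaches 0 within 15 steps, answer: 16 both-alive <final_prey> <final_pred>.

Answer: 16 both-alive 38 6

Derivation:
Step 1: prey: 40+16-16=40; pred: 14+5-4=15
Step 2: prey: 40+16-18=38; pred: 15+6-4=17
Step 3: prey: 38+15-19=34; pred: 17+6-5=18
Step 4: prey: 34+13-18=29; pred: 18+6-5=19
Step 5: prey: 29+11-16=24; pred: 19+5-5=19
Step 6: prey: 24+9-13=20; pred: 19+4-5=18
Step 7: prey: 20+8-10=18; pred: 18+3-5=16
Step 8: prey: 18+7-8=17; pred: 16+2-4=14
Step 9: prey: 17+6-7=16; pred: 14+2-4=12
Step 10: prey: 16+6-5=17; pred: 12+1-3=10
Step 11: prey: 17+6-5=18; pred: 10+1-3=8
Step 12: prey: 18+7-4=21; pred: 8+1-2=7
Step 13: prey: 21+8-4=25; pred: 7+1-2=6
Step 14: prey: 25+10-4=31; pred: 6+1-1=6
Step 15: prey: 31+12-5=38; pred: 6+1-1=6
No extinction within 15 steps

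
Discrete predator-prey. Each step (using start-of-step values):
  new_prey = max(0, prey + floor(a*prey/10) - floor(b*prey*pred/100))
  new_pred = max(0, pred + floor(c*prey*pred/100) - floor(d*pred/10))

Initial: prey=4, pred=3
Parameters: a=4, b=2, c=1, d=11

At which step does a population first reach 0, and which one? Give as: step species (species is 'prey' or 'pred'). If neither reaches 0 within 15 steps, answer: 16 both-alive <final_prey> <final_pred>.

Step 1: prey: 4+1-0=5; pred: 3+0-3=0
First extinction: pred at step 1

Answer: 1 pred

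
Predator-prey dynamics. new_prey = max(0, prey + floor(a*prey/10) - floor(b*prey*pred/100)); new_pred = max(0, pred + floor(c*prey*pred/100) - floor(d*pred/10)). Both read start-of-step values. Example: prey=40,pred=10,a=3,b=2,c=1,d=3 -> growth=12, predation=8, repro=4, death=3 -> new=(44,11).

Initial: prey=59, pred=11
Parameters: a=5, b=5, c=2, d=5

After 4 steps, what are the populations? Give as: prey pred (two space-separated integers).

Step 1: prey: 59+29-32=56; pred: 11+12-5=18
Step 2: prey: 56+28-50=34; pred: 18+20-9=29
Step 3: prey: 34+17-49=2; pred: 29+19-14=34
Step 4: prey: 2+1-3=0; pred: 34+1-17=18

Answer: 0 18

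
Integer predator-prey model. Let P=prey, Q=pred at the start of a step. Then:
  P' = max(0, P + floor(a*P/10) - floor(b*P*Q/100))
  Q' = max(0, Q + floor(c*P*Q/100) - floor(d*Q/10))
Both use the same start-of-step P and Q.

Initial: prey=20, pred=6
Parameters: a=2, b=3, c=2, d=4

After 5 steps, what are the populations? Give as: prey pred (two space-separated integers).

Step 1: prey: 20+4-3=21; pred: 6+2-2=6
Step 2: prey: 21+4-3=22; pred: 6+2-2=6
Step 3: prey: 22+4-3=23; pred: 6+2-2=6
Step 4: prey: 23+4-4=23; pred: 6+2-2=6
Step 5: prey: 23+4-4=23; pred: 6+2-2=6

Answer: 23 6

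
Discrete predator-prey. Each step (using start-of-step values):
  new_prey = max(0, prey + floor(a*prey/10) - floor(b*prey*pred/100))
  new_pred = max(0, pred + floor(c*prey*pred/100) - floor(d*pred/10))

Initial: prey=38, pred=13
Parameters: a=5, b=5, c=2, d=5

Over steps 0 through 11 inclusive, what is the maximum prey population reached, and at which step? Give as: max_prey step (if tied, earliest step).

Step 1: prey: 38+19-24=33; pred: 13+9-6=16
Step 2: prey: 33+16-26=23; pred: 16+10-8=18
Step 3: prey: 23+11-20=14; pred: 18+8-9=17
Step 4: prey: 14+7-11=10; pred: 17+4-8=13
Step 5: prey: 10+5-6=9; pred: 13+2-6=9
Step 6: prey: 9+4-4=9; pred: 9+1-4=6
Step 7: prey: 9+4-2=11; pred: 6+1-3=4
Step 8: prey: 11+5-2=14; pred: 4+0-2=2
Step 9: prey: 14+7-1=20; pred: 2+0-1=1
Step 10: prey: 20+10-1=29; pred: 1+0-0=1
Step 11: prey: 29+14-1=42; pred: 1+0-0=1
Max prey = 42 at step 11

Answer: 42 11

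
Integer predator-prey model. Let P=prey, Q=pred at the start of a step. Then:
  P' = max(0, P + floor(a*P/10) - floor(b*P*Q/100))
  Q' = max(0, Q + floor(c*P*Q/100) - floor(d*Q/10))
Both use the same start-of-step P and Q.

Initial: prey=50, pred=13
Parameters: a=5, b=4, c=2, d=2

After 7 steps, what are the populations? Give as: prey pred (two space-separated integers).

Step 1: prey: 50+25-26=49; pred: 13+13-2=24
Step 2: prey: 49+24-47=26; pred: 24+23-4=43
Step 3: prey: 26+13-44=0; pred: 43+22-8=57
Step 4: prey: 0+0-0=0; pred: 57+0-11=46
Step 5: prey: 0+0-0=0; pred: 46+0-9=37
Step 6: prey: 0+0-0=0; pred: 37+0-7=30
Step 7: prey: 0+0-0=0; pred: 30+0-6=24

Answer: 0 24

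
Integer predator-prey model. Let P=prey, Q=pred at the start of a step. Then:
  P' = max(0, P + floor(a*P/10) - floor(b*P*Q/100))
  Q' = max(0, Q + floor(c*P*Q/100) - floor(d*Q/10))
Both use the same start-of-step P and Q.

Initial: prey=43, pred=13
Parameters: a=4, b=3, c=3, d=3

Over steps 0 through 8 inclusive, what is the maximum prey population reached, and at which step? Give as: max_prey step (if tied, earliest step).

Step 1: prey: 43+17-16=44; pred: 13+16-3=26
Step 2: prey: 44+17-34=27; pred: 26+34-7=53
Step 3: prey: 27+10-42=0; pred: 53+42-15=80
Step 4: prey: 0+0-0=0; pred: 80+0-24=56
Step 5: prey: 0+0-0=0; pred: 56+0-16=40
Step 6: prey: 0+0-0=0; pred: 40+0-12=28
Step 7: prey: 0+0-0=0; pred: 28+0-8=20
Step 8: prey: 0+0-0=0; pred: 20+0-6=14
Max prey = 44 at step 1

Answer: 44 1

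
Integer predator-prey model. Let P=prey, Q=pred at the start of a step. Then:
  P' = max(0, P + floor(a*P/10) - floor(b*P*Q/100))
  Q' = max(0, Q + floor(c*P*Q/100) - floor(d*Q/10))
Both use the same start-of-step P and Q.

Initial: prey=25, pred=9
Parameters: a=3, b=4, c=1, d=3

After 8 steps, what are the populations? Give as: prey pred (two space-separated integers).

Step 1: prey: 25+7-9=23; pred: 9+2-2=9
Step 2: prey: 23+6-8=21; pred: 9+2-2=9
Step 3: prey: 21+6-7=20; pred: 9+1-2=8
Step 4: prey: 20+6-6=20; pred: 8+1-2=7
Step 5: prey: 20+6-5=21; pred: 7+1-2=6
Step 6: prey: 21+6-5=22; pred: 6+1-1=6
Step 7: prey: 22+6-5=23; pred: 6+1-1=6
Step 8: prey: 23+6-5=24; pred: 6+1-1=6

Answer: 24 6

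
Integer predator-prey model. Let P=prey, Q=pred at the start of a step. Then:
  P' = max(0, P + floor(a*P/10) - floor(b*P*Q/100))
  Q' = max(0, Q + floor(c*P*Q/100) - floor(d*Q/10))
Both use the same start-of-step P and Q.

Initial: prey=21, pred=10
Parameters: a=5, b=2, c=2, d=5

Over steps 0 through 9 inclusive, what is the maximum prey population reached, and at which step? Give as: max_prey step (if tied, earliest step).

Step 1: prey: 21+10-4=27; pred: 10+4-5=9
Step 2: prey: 27+13-4=36; pred: 9+4-4=9
Step 3: prey: 36+18-6=48; pred: 9+6-4=11
Step 4: prey: 48+24-10=62; pred: 11+10-5=16
Step 5: prey: 62+31-19=74; pred: 16+19-8=27
Step 6: prey: 74+37-39=72; pred: 27+39-13=53
Step 7: prey: 72+36-76=32; pred: 53+76-26=103
Step 8: prey: 32+16-65=0; pred: 103+65-51=117
Step 9: prey: 0+0-0=0; pred: 117+0-58=59
Max prey = 74 at step 5

Answer: 74 5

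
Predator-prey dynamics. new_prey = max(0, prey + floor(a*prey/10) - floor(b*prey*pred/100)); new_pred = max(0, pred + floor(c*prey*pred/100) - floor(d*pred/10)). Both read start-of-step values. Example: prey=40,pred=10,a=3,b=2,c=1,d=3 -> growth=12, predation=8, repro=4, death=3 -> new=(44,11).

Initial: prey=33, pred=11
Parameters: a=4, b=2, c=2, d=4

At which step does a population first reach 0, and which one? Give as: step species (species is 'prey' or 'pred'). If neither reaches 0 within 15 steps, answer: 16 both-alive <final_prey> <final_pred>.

Answer: 16 both-alive 1 2

Derivation:
Step 1: prey: 33+13-7=39; pred: 11+7-4=14
Step 2: prey: 39+15-10=44; pred: 14+10-5=19
Step 3: prey: 44+17-16=45; pred: 19+16-7=28
Step 4: prey: 45+18-25=38; pred: 28+25-11=42
Step 5: prey: 38+15-31=22; pred: 42+31-16=57
Step 6: prey: 22+8-25=5; pred: 57+25-22=60
Step 7: prey: 5+2-6=1; pred: 60+6-24=42
Step 8: prey: 1+0-0=1; pred: 42+0-16=26
Step 9: prey: 1+0-0=1; pred: 26+0-10=16
Step 10: prey: 1+0-0=1; pred: 16+0-6=10
Step 11: prey: 1+0-0=1; pred: 10+0-4=6
Step 12: prey: 1+0-0=1; pred: 6+0-2=4
Step 13: prey: 1+0-0=1; pred: 4+0-1=3
Step 14: prey: 1+0-0=1; pred: 3+0-1=2
Step 15: prey: 1+0-0=1; pred: 2+0-0=2
No extinction within 15 steps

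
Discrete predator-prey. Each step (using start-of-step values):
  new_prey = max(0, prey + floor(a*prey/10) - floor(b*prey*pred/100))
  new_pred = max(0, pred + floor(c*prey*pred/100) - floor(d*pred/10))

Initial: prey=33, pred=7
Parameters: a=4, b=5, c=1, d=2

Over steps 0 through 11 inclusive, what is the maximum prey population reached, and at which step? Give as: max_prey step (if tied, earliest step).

Answer: 35 1

Derivation:
Step 1: prey: 33+13-11=35; pred: 7+2-1=8
Step 2: prey: 35+14-14=35; pred: 8+2-1=9
Step 3: prey: 35+14-15=34; pred: 9+3-1=11
Step 4: prey: 34+13-18=29; pred: 11+3-2=12
Step 5: prey: 29+11-17=23; pred: 12+3-2=13
Step 6: prey: 23+9-14=18; pred: 13+2-2=13
Step 7: prey: 18+7-11=14; pred: 13+2-2=13
Step 8: prey: 14+5-9=10; pred: 13+1-2=12
Step 9: prey: 10+4-6=8; pred: 12+1-2=11
Step 10: prey: 8+3-4=7; pred: 11+0-2=9
Step 11: prey: 7+2-3=6; pred: 9+0-1=8
Max prey = 35 at step 1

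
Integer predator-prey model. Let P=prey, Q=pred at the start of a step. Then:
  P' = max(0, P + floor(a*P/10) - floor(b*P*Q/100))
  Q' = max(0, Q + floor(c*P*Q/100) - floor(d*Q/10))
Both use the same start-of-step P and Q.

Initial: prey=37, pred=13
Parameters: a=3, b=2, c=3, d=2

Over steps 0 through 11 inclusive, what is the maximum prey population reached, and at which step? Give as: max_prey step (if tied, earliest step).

Answer: 39 1

Derivation:
Step 1: prey: 37+11-9=39; pred: 13+14-2=25
Step 2: prey: 39+11-19=31; pred: 25+29-5=49
Step 3: prey: 31+9-30=10; pred: 49+45-9=85
Step 4: prey: 10+3-17=0; pred: 85+25-17=93
Step 5: prey: 0+0-0=0; pred: 93+0-18=75
Step 6: prey: 0+0-0=0; pred: 75+0-15=60
Step 7: prey: 0+0-0=0; pred: 60+0-12=48
Step 8: prey: 0+0-0=0; pred: 48+0-9=39
Step 9: prey: 0+0-0=0; pred: 39+0-7=32
Step 10: prey: 0+0-0=0; pred: 32+0-6=26
Step 11: prey: 0+0-0=0; pred: 26+0-5=21
Max prey = 39 at step 1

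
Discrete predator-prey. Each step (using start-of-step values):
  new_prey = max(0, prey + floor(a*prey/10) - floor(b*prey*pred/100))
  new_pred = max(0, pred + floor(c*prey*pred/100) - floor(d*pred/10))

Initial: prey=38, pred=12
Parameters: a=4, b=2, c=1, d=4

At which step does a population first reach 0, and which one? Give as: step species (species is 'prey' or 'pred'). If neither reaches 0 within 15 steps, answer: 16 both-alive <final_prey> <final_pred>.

Step 1: prey: 38+15-9=44; pred: 12+4-4=12
Step 2: prey: 44+17-10=51; pred: 12+5-4=13
Step 3: prey: 51+20-13=58; pred: 13+6-5=14
Step 4: prey: 58+23-16=65; pred: 14+8-5=17
Step 5: prey: 65+26-22=69; pred: 17+11-6=22
Step 6: prey: 69+27-30=66; pred: 22+15-8=29
Step 7: prey: 66+26-38=54; pred: 29+19-11=37
Step 8: prey: 54+21-39=36; pred: 37+19-14=42
Step 9: prey: 36+14-30=20; pred: 42+15-16=41
Step 10: prey: 20+8-16=12; pred: 41+8-16=33
Step 11: prey: 12+4-7=9; pred: 33+3-13=23
Step 12: prey: 9+3-4=8; pred: 23+2-9=16
Step 13: prey: 8+3-2=9; pred: 16+1-6=11
Step 14: prey: 9+3-1=11; pred: 11+0-4=7
Step 15: prey: 11+4-1=14; pred: 7+0-2=5
No extinction within 15 steps

Answer: 16 both-alive 14 5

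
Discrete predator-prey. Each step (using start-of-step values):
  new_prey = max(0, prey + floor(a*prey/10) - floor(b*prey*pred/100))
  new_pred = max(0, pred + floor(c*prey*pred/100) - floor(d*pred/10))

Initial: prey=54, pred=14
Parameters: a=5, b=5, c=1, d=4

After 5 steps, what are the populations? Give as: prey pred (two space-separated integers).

Step 1: prey: 54+27-37=44; pred: 14+7-5=16
Step 2: prey: 44+22-35=31; pred: 16+7-6=17
Step 3: prey: 31+15-26=20; pred: 17+5-6=16
Step 4: prey: 20+10-16=14; pred: 16+3-6=13
Step 5: prey: 14+7-9=12; pred: 13+1-5=9

Answer: 12 9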